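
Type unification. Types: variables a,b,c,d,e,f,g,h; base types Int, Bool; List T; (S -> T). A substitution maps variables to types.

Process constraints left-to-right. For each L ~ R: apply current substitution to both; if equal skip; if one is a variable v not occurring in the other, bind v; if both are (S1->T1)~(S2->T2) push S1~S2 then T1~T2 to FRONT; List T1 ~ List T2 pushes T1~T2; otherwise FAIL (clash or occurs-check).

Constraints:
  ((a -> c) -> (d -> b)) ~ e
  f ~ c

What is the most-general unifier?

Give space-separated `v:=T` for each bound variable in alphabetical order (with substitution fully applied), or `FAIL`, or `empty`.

step 1: unify ((a -> c) -> (d -> b)) ~ e  [subst: {-} | 1 pending]
  bind e := ((a -> c) -> (d -> b))
step 2: unify f ~ c  [subst: {e:=((a -> c) -> (d -> b))} | 0 pending]
  bind f := c

Answer: e:=((a -> c) -> (d -> b)) f:=c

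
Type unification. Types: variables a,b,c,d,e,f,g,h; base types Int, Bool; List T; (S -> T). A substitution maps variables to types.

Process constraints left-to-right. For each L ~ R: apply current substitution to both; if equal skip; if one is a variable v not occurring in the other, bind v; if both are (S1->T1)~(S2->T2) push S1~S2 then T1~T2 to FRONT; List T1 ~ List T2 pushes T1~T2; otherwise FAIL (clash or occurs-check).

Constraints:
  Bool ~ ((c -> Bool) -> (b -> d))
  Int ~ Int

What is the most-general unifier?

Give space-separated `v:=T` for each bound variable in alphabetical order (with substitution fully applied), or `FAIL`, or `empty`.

Answer: FAIL

Derivation:
step 1: unify Bool ~ ((c -> Bool) -> (b -> d))  [subst: {-} | 1 pending]
  clash: Bool vs ((c -> Bool) -> (b -> d))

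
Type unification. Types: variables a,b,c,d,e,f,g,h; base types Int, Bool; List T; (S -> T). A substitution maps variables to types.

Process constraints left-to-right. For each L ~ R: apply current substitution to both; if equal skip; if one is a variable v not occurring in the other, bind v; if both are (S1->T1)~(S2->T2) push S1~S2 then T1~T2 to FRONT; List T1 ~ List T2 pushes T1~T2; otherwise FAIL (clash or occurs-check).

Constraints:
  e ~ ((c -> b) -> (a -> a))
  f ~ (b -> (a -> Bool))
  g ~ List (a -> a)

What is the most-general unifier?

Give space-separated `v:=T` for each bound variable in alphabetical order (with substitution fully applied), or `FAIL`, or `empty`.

Answer: e:=((c -> b) -> (a -> a)) f:=(b -> (a -> Bool)) g:=List (a -> a)

Derivation:
step 1: unify e ~ ((c -> b) -> (a -> a))  [subst: {-} | 2 pending]
  bind e := ((c -> b) -> (a -> a))
step 2: unify f ~ (b -> (a -> Bool))  [subst: {e:=((c -> b) -> (a -> a))} | 1 pending]
  bind f := (b -> (a -> Bool))
step 3: unify g ~ List (a -> a)  [subst: {e:=((c -> b) -> (a -> a)), f:=(b -> (a -> Bool))} | 0 pending]
  bind g := List (a -> a)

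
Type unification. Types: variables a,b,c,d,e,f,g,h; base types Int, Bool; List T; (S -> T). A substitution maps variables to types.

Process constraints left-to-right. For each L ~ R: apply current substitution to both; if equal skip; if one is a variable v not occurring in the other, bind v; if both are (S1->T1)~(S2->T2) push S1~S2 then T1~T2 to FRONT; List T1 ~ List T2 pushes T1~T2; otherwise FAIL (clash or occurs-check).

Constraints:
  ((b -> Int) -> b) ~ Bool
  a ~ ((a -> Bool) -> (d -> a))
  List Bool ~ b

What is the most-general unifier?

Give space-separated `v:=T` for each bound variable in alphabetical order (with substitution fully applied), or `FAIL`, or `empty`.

Answer: FAIL

Derivation:
step 1: unify ((b -> Int) -> b) ~ Bool  [subst: {-} | 2 pending]
  clash: ((b -> Int) -> b) vs Bool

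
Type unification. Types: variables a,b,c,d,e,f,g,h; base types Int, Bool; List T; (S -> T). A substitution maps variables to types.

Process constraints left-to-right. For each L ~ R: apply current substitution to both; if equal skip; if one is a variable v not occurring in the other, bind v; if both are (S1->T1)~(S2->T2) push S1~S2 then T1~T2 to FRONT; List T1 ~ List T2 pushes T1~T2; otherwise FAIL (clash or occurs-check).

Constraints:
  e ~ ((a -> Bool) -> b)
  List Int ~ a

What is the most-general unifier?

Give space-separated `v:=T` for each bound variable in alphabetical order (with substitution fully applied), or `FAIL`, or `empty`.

step 1: unify e ~ ((a -> Bool) -> b)  [subst: {-} | 1 pending]
  bind e := ((a -> Bool) -> b)
step 2: unify List Int ~ a  [subst: {e:=((a -> Bool) -> b)} | 0 pending]
  bind a := List Int

Answer: a:=List Int e:=((List Int -> Bool) -> b)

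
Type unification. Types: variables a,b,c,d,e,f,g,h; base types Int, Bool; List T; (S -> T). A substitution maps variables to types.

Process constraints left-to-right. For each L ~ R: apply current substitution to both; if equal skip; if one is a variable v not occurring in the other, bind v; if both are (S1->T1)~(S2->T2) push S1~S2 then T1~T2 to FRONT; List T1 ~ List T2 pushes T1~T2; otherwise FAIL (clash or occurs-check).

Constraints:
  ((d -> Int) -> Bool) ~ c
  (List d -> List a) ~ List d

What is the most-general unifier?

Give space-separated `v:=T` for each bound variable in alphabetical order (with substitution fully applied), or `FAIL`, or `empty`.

step 1: unify ((d -> Int) -> Bool) ~ c  [subst: {-} | 1 pending]
  bind c := ((d -> Int) -> Bool)
step 2: unify (List d -> List a) ~ List d  [subst: {c:=((d -> Int) -> Bool)} | 0 pending]
  clash: (List d -> List a) vs List d

Answer: FAIL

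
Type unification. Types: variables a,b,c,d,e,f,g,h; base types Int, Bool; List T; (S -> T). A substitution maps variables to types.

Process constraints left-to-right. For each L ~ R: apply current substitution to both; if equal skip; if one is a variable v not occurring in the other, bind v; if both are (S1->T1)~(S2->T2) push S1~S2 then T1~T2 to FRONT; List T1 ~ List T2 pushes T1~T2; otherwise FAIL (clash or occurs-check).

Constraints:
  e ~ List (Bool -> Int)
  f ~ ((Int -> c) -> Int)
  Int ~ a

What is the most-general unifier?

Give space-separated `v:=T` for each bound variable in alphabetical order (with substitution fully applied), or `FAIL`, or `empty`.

Answer: a:=Int e:=List (Bool -> Int) f:=((Int -> c) -> Int)

Derivation:
step 1: unify e ~ List (Bool -> Int)  [subst: {-} | 2 pending]
  bind e := List (Bool -> Int)
step 2: unify f ~ ((Int -> c) -> Int)  [subst: {e:=List (Bool -> Int)} | 1 pending]
  bind f := ((Int -> c) -> Int)
step 3: unify Int ~ a  [subst: {e:=List (Bool -> Int), f:=((Int -> c) -> Int)} | 0 pending]
  bind a := Int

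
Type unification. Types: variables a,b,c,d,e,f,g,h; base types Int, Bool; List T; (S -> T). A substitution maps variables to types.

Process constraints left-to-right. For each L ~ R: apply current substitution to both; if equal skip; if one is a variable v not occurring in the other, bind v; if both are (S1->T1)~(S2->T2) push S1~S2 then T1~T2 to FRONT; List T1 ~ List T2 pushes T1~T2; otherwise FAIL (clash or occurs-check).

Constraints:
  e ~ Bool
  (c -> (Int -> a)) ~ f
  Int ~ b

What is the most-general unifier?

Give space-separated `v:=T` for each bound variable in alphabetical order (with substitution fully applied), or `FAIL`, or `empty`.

Answer: b:=Int e:=Bool f:=(c -> (Int -> a))

Derivation:
step 1: unify e ~ Bool  [subst: {-} | 2 pending]
  bind e := Bool
step 2: unify (c -> (Int -> a)) ~ f  [subst: {e:=Bool} | 1 pending]
  bind f := (c -> (Int -> a))
step 3: unify Int ~ b  [subst: {e:=Bool, f:=(c -> (Int -> a))} | 0 pending]
  bind b := Int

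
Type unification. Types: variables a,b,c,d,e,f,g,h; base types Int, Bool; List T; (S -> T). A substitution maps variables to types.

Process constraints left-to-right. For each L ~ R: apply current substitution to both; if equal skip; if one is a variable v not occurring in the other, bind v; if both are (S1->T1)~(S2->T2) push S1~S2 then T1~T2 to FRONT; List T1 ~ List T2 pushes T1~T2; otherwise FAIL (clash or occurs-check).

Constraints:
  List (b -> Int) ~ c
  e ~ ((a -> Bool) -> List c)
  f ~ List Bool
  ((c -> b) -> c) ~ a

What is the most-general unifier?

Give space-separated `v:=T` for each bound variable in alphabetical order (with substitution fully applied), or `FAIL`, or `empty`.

Answer: a:=((List (b -> Int) -> b) -> List (b -> Int)) c:=List (b -> Int) e:=((((List (b -> Int) -> b) -> List (b -> Int)) -> Bool) -> List List (b -> Int)) f:=List Bool

Derivation:
step 1: unify List (b -> Int) ~ c  [subst: {-} | 3 pending]
  bind c := List (b -> Int)
step 2: unify e ~ ((a -> Bool) -> List List (b -> Int))  [subst: {c:=List (b -> Int)} | 2 pending]
  bind e := ((a -> Bool) -> List List (b -> Int))
step 3: unify f ~ List Bool  [subst: {c:=List (b -> Int), e:=((a -> Bool) -> List List (b -> Int))} | 1 pending]
  bind f := List Bool
step 4: unify ((List (b -> Int) -> b) -> List (b -> Int)) ~ a  [subst: {c:=List (b -> Int), e:=((a -> Bool) -> List List (b -> Int)), f:=List Bool} | 0 pending]
  bind a := ((List (b -> Int) -> b) -> List (b -> Int))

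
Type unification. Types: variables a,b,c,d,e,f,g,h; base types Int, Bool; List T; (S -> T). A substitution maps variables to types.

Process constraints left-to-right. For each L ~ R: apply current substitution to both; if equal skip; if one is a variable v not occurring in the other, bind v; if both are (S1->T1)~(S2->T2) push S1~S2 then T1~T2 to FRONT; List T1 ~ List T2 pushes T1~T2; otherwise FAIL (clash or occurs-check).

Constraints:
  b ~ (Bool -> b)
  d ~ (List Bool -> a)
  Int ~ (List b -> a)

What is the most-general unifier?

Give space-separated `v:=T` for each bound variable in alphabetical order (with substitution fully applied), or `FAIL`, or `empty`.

Answer: FAIL

Derivation:
step 1: unify b ~ (Bool -> b)  [subst: {-} | 2 pending]
  occurs-check fail: b in (Bool -> b)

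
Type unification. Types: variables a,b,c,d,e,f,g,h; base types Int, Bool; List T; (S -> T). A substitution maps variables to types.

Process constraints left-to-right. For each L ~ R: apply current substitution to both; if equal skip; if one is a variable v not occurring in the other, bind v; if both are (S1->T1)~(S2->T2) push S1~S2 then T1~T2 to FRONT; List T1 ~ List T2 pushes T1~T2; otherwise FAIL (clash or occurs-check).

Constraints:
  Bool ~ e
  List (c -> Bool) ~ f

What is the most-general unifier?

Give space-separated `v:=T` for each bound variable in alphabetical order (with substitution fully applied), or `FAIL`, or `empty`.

Answer: e:=Bool f:=List (c -> Bool)

Derivation:
step 1: unify Bool ~ e  [subst: {-} | 1 pending]
  bind e := Bool
step 2: unify List (c -> Bool) ~ f  [subst: {e:=Bool} | 0 pending]
  bind f := List (c -> Bool)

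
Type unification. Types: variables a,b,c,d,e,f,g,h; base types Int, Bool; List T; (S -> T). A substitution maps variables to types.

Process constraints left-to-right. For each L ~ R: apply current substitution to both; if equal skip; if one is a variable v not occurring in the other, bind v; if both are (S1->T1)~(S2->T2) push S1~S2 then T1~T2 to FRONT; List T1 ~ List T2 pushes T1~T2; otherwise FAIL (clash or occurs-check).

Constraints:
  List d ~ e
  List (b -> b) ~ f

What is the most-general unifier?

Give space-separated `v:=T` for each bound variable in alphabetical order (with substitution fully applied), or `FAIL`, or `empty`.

step 1: unify List d ~ e  [subst: {-} | 1 pending]
  bind e := List d
step 2: unify List (b -> b) ~ f  [subst: {e:=List d} | 0 pending]
  bind f := List (b -> b)

Answer: e:=List d f:=List (b -> b)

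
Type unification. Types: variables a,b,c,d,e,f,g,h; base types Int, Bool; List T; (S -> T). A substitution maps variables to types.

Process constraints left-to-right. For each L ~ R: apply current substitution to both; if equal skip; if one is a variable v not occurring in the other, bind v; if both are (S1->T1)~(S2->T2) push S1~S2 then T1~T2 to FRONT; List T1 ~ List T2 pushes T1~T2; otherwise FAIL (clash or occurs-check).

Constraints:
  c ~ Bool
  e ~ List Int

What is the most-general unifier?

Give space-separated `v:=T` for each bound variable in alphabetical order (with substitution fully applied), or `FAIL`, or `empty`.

Answer: c:=Bool e:=List Int

Derivation:
step 1: unify c ~ Bool  [subst: {-} | 1 pending]
  bind c := Bool
step 2: unify e ~ List Int  [subst: {c:=Bool} | 0 pending]
  bind e := List Int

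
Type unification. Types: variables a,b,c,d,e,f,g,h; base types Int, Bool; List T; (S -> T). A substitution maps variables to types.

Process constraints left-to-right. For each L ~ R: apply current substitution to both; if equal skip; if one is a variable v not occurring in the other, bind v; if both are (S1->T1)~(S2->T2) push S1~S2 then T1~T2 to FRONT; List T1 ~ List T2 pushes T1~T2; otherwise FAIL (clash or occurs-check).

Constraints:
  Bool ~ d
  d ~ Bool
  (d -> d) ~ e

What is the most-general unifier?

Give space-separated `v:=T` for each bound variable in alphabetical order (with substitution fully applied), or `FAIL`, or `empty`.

step 1: unify Bool ~ d  [subst: {-} | 2 pending]
  bind d := Bool
step 2: unify Bool ~ Bool  [subst: {d:=Bool} | 1 pending]
  -> identical, skip
step 3: unify (Bool -> Bool) ~ e  [subst: {d:=Bool} | 0 pending]
  bind e := (Bool -> Bool)

Answer: d:=Bool e:=(Bool -> Bool)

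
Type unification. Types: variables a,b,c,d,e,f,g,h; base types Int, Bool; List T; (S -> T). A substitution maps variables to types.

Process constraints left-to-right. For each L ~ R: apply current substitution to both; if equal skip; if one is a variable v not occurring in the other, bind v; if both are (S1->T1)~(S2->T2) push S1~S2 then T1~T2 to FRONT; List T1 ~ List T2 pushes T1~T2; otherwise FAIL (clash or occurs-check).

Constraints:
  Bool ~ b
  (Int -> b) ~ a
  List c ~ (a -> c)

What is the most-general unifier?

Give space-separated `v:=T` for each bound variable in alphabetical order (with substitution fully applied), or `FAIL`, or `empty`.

step 1: unify Bool ~ b  [subst: {-} | 2 pending]
  bind b := Bool
step 2: unify (Int -> Bool) ~ a  [subst: {b:=Bool} | 1 pending]
  bind a := (Int -> Bool)
step 3: unify List c ~ ((Int -> Bool) -> c)  [subst: {b:=Bool, a:=(Int -> Bool)} | 0 pending]
  clash: List c vs ((Int -> Bool) -> c)

Answer: FAIL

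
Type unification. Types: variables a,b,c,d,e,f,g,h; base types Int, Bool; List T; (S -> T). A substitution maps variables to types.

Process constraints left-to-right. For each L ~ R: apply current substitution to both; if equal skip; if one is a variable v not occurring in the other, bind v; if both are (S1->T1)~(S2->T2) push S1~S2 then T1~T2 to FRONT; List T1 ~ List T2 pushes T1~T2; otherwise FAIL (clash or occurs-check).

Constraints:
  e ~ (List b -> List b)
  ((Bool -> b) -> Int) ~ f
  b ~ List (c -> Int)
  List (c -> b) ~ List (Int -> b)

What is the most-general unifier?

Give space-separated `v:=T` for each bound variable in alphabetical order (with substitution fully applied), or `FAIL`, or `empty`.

Answer: b:=List (Int -> Int) c:=Int e:=(List List (Int -> Int) -> List List (Int -> Int)) f:=((Bool -> List (Int -> Int)) -> Int)

Derivation:
step 1: unify e ~ (List b -> List b)  [subst: {-} | 3 pending]
  bind e := (List b -> List b)
step 2: unify ((Bool -> b) -> Int) ~ f  [subst: {e:=(List b -> List b)} | 2 pending]
  bind f := ((Bool -> b) -> Int)
step 3: unify b ~ List (c -> Int)  [subst: {e:=(List b -> List b), f:=((Bool -> b) -> Int)} | 1 pending]
  bind b := List (c -> Int)
step 4: unify List (c -> List (c -> Int)) ~ List (Int -> List (c -> Int))  [subst: {e:=(List b -> List b), f:=((Bool -> b) -> Int), b:=List (c -> Int)} | 0 pending]
  -> decompose List: push (c -> List (c -> Int))~(Int -> List (c -> Int))
step 5: unify (c -> List (c -> Int)) ~ (Int -> List (c -> Int))  [subst: {e:=(List b -> List b), f:=((Bool -> b) -> Int), b:=List (c -> Int)} | 0 pending]
  -> decompose arrow: push c~Int, List (c -> Int)~List (c -> Int)
step 6: unify c ~ Int  [subst: {e:=(List b -> List b), f:=((Bool -> b) -> Int), b:=List (c -> Int)} | 1 pending]
  bind c := Int
step 7: unify List (Int -> Int) ~ List (Int -> Int)  [subst: {e:=(List b -> List b), f:=((Bool -> b) -> Int), b:=List (c -> Int), c:=Int} | 0 pending]
  -> identical, skip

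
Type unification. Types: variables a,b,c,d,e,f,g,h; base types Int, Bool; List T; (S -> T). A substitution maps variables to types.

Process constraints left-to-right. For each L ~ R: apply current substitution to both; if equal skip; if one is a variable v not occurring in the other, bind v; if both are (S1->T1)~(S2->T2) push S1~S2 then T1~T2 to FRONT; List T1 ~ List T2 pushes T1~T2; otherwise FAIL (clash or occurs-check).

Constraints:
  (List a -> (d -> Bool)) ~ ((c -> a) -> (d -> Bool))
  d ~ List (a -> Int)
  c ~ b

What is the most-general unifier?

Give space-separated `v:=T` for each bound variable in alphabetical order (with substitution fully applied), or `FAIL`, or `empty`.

Answer: FAIL

Derivation:
step 1: unify (List a -> (d -> Bool)) ~ ((c -> a) -> (d -> Bool))  [subst: {-} | 2 pending]
  -> decompose arrow: push List a~(c -> a), (d -> Bool)~(d -> Bool)
step 2: unify List a ~ (c -> a)  [subst: {-} | 3 pending]
  clash: List a vs (c -> a)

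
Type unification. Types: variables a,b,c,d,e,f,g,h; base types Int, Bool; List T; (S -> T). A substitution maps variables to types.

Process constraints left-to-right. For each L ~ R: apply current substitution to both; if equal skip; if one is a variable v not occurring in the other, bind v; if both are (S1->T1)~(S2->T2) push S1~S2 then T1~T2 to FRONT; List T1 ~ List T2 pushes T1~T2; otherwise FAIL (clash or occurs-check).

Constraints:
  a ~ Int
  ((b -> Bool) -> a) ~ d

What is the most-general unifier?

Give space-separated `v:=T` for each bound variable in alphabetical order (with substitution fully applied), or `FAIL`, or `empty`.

Answer: a:=Int d:=((b -> Bool) -> Int)

Derivation:
step 1: unify a ~ Int  [subst: {-} | 1 pending]
  bind a := Int
step 2: unify ((b -> Bool) -> Int) ~ d  [subst: {a:=Int} | 0 pending]
  bind d := ((b -> Bool) -> Int)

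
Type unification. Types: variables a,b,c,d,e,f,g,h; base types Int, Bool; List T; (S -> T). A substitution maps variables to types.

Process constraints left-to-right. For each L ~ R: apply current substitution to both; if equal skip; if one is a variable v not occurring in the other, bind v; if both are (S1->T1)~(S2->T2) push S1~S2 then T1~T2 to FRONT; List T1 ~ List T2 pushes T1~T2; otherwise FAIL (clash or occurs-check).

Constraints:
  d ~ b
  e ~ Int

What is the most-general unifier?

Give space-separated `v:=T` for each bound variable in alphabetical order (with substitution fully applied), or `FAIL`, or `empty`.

Answer: d:=b e:=Int

Derivation:
step 1: unify d ~ b  [subst: {-} | 1 pending]
  bind d := b
step 2: unify e ~ Int  [subst: {d:=b} | 0 pending]
  bind e := Int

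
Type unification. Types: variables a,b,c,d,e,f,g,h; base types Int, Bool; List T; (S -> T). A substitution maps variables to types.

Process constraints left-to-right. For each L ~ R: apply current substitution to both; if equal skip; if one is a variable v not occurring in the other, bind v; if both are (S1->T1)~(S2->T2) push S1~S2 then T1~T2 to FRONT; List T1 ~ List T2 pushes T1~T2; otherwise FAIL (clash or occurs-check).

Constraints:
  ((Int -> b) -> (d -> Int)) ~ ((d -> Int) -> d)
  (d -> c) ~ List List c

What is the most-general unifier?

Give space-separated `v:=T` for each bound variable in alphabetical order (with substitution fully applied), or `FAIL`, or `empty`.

step 1: unify ((Int -> b) -> (d -> Int)) ~ ((d -> Int) -> d)  [subst: {-} | 1 pending]
  -> decompose arrow: push (Int -> b)~(d -> Int), (d -> Int)~d
step 2: unify (Int -> b) ~ (d -> Int)  [subst: {-} | 2 pending]
  -> decompose arrow: push Int~d, b~Int
step 3: unify Int ~ d  [subst: {-} | 3 pending]
  bind d := Int
step 4: unify b ~ Int  [subst: {d:=Int} | 2 pending]
  bind b := Int
step 5: unify (Int -> Int) ~ Int  [subst: {d:=Int, b:=Int} | 1 pending]
  clash: (Int -> Int) vs Int

Answer: FAIL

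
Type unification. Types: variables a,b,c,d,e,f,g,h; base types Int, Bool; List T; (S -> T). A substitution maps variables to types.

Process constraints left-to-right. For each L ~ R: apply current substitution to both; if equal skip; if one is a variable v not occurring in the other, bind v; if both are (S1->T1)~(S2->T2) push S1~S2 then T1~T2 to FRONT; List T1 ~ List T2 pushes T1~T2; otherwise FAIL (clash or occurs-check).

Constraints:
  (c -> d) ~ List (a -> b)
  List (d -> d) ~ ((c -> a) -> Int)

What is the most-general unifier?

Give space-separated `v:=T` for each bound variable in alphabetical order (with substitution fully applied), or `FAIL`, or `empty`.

Answer: FAIL

Derivation:
step 1: unify (c -> d) ~ List (a -> b)  [subst: {-} | 1 pending]
  clash: (c -> d) vs List (a -> b)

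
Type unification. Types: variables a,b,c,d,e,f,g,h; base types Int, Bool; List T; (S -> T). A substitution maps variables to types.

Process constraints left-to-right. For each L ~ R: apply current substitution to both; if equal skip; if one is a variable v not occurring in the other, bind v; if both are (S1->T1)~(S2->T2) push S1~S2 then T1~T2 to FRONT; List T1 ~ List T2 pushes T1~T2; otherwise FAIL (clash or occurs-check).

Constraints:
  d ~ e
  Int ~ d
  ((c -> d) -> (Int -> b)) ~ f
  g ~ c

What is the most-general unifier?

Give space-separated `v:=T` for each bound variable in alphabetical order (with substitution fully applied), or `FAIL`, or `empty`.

step 1: unify d ~ e  [subst: {-} | 3 pending]
  bind d := e
step 2: unify Int ~ e  [subst: {d:=e} | 2 pending]
  bind e := Int
step 3: unify ((c -> Int) -> (Int -> b)) ~ f  [subst: {d:=e, e:=Int} | 1 pending]
  bind f := ((c -> Int) -> (Int -> b))
step 4: unify g ~ c  [subst: {d:=e, e:=Int, f:=((c -> Int) -> (Int -> b))} | 0 pending]
  bind g := c

Answer: d:=Int e:=Int f:=((c -> Int) -> (Int -> b)) g:=c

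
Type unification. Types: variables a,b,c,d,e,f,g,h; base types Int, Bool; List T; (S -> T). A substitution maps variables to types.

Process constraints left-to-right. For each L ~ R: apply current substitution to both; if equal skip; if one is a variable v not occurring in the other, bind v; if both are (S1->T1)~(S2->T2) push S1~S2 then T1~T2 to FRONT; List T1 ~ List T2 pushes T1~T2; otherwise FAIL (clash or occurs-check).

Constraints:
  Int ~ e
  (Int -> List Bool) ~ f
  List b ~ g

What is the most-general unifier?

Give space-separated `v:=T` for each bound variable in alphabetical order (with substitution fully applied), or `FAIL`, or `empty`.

step 1: unify Int ~ e  [subst: {-} | 2 pending]
  bind e := Int
step 2: unify (Int -> List Bool) ~ f  [subst: {e:=Int} | 1 pending]
  bind f := (Int -> List Bool)
step 3: unify List b ~ g  [subst: {e:=Int, f:=(Int -> List Bool)} | 0 pending]
  bind g := List b

Answer: e:=Int f:=(Int -> List Bool) g:=List b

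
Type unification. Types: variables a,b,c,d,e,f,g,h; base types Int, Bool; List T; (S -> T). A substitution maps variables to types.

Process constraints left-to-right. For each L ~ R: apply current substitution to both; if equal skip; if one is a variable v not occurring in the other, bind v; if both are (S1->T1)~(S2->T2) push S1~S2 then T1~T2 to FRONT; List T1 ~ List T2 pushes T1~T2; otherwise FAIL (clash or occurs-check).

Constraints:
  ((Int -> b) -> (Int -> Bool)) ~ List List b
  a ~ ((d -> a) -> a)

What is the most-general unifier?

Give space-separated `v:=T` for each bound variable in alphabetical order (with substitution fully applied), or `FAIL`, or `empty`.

step 1: unify ((Int -> b) -> (Int -> Bool)) ~ List List b  [subst: {-} | 1 pending]
  clash: ((Int -> b) -> (Int -> Bool)) vs List List b

Answer: FAIL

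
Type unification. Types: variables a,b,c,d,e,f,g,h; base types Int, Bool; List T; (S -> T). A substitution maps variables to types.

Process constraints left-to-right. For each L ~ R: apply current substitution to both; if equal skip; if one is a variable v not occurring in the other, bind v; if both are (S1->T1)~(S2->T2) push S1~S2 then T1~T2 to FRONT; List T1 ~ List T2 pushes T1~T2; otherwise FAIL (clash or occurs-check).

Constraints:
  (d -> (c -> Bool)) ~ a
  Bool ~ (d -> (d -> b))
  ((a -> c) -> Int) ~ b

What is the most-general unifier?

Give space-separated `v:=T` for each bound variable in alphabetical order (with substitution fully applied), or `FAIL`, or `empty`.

step 1: unify (d -> (c -> Bool)) ~ a  [subst: {-} | 2 pending]
  bind a := (d -> (c -> Bool))
step 2: unify Bool ~ (d -> (d -> b))  [subst: {a:=(d -> (c -> Bool))} | 1 pending]
  clash: Bool vs (d -> (d -> b))

Answer: FAIL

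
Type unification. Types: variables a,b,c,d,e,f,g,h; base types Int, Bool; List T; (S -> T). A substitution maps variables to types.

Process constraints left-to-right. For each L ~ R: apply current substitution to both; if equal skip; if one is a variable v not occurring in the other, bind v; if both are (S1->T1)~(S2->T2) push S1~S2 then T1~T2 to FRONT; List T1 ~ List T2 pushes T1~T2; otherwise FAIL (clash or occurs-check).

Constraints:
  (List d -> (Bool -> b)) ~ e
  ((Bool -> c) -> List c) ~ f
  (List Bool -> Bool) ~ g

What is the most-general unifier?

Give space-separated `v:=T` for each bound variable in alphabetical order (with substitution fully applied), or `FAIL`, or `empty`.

Answer: e:=(List d -> (Bool -> b)) f:=((Bool -> c) -> List c) g:=(List Bool -> Bool)

Derivation:
step 1: unify (List d -> (Bool -> b)) ~ e  [subst: {-} | 2 pending]
  bind e := (List d -> (Bool -> b))
step 2: unify ((Bool -> c) -> List c) ~ f  [subst: {e:=(List d -> (Bool -> b))} | 1 pending]
  bind f := ((Bool -> c) -> List c)
step 3: unify (List Bool -> Bool) ~ g  [subst: {e:=(List d -> (Bool -> b)), f:=((Bool -> c) -> List c)} | 0 pending]
  bind g := (List Bool -> Bool)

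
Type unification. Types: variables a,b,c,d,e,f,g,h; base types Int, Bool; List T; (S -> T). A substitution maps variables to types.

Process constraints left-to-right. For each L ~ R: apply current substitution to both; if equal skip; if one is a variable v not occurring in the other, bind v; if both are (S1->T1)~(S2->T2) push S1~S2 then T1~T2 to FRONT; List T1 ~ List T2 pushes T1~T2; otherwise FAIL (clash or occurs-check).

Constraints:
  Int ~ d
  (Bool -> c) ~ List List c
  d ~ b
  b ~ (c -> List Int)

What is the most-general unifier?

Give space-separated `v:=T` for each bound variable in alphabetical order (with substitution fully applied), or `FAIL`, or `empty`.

Answer: FAIL

Derivation:
step 1: unify Int ~ d  [subst: {-} | 3 pending]
  bind d := Int
step 2: unify (Bool -> c) ~ List List c  [subst: {d:=Int} | 2 pending]
  clash: (Bool -> c) vs List List c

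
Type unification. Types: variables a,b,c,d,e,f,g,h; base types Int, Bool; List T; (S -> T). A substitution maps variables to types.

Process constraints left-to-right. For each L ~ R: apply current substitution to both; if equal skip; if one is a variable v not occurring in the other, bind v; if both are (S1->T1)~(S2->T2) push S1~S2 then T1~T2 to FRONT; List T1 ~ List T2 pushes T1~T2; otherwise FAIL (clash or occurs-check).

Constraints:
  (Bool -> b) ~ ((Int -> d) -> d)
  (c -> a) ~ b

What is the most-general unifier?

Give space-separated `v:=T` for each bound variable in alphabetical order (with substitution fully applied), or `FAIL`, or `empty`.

Answer: FAIL

Derivation:
step 1: unify (Bool -> b) ~ ((Int -> d) -> d)  [subst: {-} | 1 pending]
  -> decompose arrow: push Bool~(Int -> d), b~d
step 2: unify Bool ~ (Int -> d)  [subst: {-} | 2 pending]
  clash: Bool vs (Int -> d)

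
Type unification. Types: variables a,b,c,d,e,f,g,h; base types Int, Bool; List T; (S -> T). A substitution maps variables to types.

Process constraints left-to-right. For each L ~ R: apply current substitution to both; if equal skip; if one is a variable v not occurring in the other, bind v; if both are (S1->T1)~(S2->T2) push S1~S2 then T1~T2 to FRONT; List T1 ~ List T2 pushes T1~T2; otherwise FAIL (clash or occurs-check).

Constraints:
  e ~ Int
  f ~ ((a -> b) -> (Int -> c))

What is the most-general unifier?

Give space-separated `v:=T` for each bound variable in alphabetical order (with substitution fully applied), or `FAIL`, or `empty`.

step 1: unify e ~ Int  [subst: {-} | 1 pending]
  bind e := Int
step 2: unify f ~ ((a -> b) -> (Int -> c))  [subst: {e:=Int} | 0 pending]
  bind f := ((a -> b) -> (Int -> c))

Answer: e:=Int f:=((a -> b) -> (Int -> c))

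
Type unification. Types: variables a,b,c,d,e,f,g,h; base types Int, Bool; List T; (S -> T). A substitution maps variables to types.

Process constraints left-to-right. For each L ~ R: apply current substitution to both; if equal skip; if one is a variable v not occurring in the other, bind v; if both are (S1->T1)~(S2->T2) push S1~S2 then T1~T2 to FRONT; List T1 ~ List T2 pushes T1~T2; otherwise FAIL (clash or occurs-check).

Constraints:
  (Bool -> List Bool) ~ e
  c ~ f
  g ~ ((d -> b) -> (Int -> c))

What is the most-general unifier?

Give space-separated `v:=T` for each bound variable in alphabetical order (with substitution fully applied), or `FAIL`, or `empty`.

step 1: unify (Bool -> List Bool) ~ e  [subst: {-} | 2 pending]
  bind e := (Bool -> List Bool)
step 2: unify c ~ f  [subst: {e:=(Bool -> List Bool)} | 1 pending]
  bind c := f
step 3: unify g ~ ((d -> b) -> (Int -> f))  [subst: {e:=(Bool -> List Bool), c:=f} | 0 pending]
  bind g := ((d -> b) -> (Int -> f))

Answer: c:=f e:=(Bool -> List Bool) g:=((d -> b) -> (Int -> f))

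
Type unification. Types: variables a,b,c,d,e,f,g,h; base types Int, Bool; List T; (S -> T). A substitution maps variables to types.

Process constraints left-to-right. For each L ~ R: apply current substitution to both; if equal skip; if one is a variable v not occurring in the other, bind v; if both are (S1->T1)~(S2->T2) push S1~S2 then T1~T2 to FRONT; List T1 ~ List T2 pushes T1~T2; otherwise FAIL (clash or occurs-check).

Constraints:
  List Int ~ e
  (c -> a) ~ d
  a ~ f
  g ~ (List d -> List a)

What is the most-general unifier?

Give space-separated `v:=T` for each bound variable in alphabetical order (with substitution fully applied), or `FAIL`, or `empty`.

Answer: a:=f d:=(c -> f) e:=List Int g:=(List (c -> f) -> List f)

Derivation:
step 1: unify List Int ~ e  [subst: {-} | 3 pending]
  bind e := List Int
step 2: unify (c -> a) ~ d  [subst: {e:=List Int} | 2 pending]
  bind d := (c -> a)
step 3: unify a ~ f  [subst: {e:=List Int, d:=(c -> a)} | 1 pending]
  bind a := f
step 4: unify g ~ (List (c -> f) -> List f)  [subst: {e:=List Int, d:=(c -> a), a:=f} | 0 pending]
  bind g := (List (c -> f) -> List f)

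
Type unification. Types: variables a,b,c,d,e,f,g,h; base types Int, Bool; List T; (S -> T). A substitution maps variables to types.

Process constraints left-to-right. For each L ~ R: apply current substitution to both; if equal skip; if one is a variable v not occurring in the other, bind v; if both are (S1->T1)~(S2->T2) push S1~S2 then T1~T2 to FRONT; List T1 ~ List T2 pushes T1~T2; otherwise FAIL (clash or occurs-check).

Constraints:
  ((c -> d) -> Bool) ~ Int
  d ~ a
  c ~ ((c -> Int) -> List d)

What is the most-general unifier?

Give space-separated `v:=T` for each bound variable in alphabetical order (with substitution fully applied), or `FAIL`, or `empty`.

step 1: unify ((c -> d) -> Bool) ~ Int  [subst: {-} | 2 pending]
  clash: ((c -> d) -> Bool) vs Int

Answer: FAIL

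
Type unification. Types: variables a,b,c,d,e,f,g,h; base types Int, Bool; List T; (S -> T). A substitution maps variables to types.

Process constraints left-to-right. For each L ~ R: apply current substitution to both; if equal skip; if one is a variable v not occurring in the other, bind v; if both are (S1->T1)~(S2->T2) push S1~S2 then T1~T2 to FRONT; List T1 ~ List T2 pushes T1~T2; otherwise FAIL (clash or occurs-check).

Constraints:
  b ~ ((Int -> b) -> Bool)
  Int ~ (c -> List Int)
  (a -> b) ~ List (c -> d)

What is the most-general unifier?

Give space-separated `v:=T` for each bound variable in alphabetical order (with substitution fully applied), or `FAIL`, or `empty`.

step 1: unify b ~ ((Int -> b) -> Bool)  [subst: {-} | 2 pending]
  occurs-check fail: b in ((Int -> b) -> Bool)

Answer: FAIL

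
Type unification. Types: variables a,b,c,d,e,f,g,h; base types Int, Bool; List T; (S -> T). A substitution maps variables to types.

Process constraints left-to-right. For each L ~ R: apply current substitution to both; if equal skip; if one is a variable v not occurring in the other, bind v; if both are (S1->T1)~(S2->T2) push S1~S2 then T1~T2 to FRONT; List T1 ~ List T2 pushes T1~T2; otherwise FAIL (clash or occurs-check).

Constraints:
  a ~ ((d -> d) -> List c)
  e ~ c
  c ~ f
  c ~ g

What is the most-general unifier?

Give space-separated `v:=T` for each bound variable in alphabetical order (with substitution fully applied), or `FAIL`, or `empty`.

Answer: a:=((d -> d) -> List g) c:=g e:=g f:=g

Derivation:
step 1: unify a ~ ((d -> d) -> List c)  [subst: {-} | 3 pending]
  bind a := ((d -> d) -> List c)
step 2: unify e ~ c  [subst: {a:=((d -> d) -> List c)} | 2 pending]
  bind e := c
step 3: unify c ~ f  [subst: {a:=((d -> d) -> List c), e:=c} | 1 pending]
  bind c := f
step 4: unify f ~ g  [subst: {a:=((d -> d) -> List c), e:=c, c:=f} | 0 pending]
  bind f := g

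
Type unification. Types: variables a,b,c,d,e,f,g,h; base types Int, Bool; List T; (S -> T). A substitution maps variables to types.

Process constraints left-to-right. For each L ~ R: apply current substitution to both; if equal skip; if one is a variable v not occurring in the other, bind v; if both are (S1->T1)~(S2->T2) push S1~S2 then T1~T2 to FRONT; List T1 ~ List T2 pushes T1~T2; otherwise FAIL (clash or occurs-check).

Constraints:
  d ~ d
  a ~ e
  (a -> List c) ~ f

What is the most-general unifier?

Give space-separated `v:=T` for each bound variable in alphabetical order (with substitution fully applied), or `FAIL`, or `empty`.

step 1: unify d ~ d  [subst: {-} | 2 pending]
  -> identical, skip
step 2: unify a ~ e  [subst: {-} | 1 pending]
  bind a := e
step 3: unify (e -> List c) ~ f  [subst: {a:=e} | 0 pending]
  bind f := (e -> List c)

Answer: a:=e f:=(e -> List c)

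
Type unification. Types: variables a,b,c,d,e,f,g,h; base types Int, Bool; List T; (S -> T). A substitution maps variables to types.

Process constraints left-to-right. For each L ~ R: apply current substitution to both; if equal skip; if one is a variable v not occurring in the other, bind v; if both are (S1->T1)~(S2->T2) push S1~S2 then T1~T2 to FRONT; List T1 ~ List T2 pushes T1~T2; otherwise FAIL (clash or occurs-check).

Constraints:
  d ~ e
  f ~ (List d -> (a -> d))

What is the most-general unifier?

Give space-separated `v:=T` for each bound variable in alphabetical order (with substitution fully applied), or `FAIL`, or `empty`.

Answer: d:=e f:=(List e -> (a -> e))

Derivation:
step 1: unify d ~ e  [subst: {-} | 1 pending]
  bind d := e
step 2: unify f ~ (List e -> (a -> e))  [subst: {d:=e} | 0 pending]
  bind f := (List e -> (a -> e))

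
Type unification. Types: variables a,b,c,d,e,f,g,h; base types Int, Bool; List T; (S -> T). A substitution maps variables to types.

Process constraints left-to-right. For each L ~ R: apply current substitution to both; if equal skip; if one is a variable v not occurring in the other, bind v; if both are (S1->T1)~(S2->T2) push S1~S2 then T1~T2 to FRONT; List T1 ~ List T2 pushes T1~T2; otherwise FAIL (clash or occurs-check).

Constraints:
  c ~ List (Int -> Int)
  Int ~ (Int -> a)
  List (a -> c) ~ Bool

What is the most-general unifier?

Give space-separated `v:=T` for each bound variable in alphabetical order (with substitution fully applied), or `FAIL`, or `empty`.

step 1: unify c ~ List (Int -> Int)  [subst: {-} | 2 pending]
  bind c := List (Int -> Int)
step 2: unify Int ~ (Int -> a)  [subst: {c:=List (Int -> Int)} | 1 pending]
  clash: Int vs (Int -> a)

Answer: FAIL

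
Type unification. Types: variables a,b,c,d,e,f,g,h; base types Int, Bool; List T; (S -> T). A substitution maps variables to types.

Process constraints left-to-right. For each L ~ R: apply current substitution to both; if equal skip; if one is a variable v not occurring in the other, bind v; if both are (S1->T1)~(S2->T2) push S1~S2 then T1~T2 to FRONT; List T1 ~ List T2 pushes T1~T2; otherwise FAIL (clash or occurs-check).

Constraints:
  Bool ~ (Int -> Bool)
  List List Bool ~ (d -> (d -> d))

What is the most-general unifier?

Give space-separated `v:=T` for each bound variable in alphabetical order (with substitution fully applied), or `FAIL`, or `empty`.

Answer: FAIL

Derivation:
step 1: unify Bool ~ (Int -> Bool)  [subst: {-} | 1 pending]
  clash: Bool vs (Int -> Bool)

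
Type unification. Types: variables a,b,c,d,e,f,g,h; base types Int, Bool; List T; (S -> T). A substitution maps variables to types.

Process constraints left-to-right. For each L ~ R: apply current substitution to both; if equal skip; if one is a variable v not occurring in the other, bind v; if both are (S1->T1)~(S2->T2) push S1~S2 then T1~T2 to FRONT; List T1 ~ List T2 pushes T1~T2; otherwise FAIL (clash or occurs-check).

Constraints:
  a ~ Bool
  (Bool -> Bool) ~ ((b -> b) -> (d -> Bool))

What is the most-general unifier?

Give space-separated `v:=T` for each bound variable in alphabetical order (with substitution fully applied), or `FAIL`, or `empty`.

Answer: FAIL

Derivation:
step 1: unify a ~ Bool  [subst: {-} | 1 pending]
  bind a := Bool
step 2: unify (Bool -> Bool) ~ ((b -> b) -> (d -> Bool))  [subst: {a:=Bool} | 0 pending]
  -> decompose arrow: push Bool~(b -> b), Bool~(d -> Bool)
step 3: unify Bool ~ (b -> b)  [subst: {a:=Bool} | 1 pending]
  clash: Bool vs (b -> b)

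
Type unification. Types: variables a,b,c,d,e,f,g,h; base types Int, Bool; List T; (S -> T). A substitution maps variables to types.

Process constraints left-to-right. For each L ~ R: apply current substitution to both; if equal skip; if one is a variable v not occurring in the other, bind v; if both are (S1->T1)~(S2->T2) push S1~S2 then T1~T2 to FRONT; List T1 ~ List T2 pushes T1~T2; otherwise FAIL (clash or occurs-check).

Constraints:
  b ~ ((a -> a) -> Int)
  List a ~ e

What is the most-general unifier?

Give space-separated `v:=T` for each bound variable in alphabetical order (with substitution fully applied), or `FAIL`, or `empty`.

step 1: unify b ~ ((a -> a) -> Int)  [subst: {-} | 1 pending]
  bind b := ((a -> a) -> Int)
step 2: unify List a ~ e  [subst: {b:=((a -> a) -> Int)} | 0 pending]
  bind e := List a

Answer: b:=((a -> a) -> Int) e:=List a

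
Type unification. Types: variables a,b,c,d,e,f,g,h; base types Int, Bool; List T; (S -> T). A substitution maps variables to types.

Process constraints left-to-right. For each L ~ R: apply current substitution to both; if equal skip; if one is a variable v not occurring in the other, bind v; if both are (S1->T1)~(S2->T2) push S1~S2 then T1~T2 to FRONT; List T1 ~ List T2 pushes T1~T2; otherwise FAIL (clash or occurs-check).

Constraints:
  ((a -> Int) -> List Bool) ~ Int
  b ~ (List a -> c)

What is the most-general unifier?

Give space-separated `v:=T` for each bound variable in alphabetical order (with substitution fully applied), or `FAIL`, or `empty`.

Answer: FAIL

Derivation:
step 1: unify ((a -> Int) -> List Bool) ~ Int  [subst: {-} | 1 pending]
  clash: ((a -> Int) -> List Bool) vs Int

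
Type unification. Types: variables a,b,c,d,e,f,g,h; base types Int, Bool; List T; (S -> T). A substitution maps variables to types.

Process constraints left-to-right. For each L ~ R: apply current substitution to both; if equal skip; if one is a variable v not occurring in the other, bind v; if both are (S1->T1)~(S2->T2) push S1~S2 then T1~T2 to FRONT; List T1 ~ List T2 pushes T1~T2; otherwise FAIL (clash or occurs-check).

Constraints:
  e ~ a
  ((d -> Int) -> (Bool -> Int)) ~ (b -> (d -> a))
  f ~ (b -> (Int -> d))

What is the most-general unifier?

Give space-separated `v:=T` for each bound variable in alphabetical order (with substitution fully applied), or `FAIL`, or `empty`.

step 1: unify e ~ a  [subst: {-} | 2 pending]
  bind e := a
step 2: unify ((d -> Int) -> (Bool -> Int)) ~ (b -> (d -> a))  [subst: {e:=a} | 1 pending]
  -> decompose arrow: push (d -> Int)~b, (Bool -> Int)~(d -> a)
step 3: unify (d -> Int) ~ b  [subst: {e:=a} | 2 pending]
  bind b := (d -> Int)
step 4: unify (Bool -> Int) ~ (d -> a)  [subst: {e:=a, b:=(d -> Int)} | 1 pending]
  -> decompose arrow: push Bool~d, Int~a
step 5: unify Bool ~ d  [subst: {e:=a, b:=(d -> Int)} | 2 pending]
  bind d := Bool
step 6: unify Int ~ a  [subst: {e:=a, b:=(d -> Int), d:=Bool} | 1 pending]
  bind a := Int
step 7: unify f ~ ((Bool -> Int) -> (Int -> Bool))  [subst: {e:=a, b:=(d -> Int), d:=Bool, a:=Int} | 0 pending]
  bind f := ((Bool -> Int) -> (Int -> Bool))

Answer: a:=Int b:=(Bool -> Int) d:=Bool e:=Int f:=((Bool -> Int) -> (Int -> Bool))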